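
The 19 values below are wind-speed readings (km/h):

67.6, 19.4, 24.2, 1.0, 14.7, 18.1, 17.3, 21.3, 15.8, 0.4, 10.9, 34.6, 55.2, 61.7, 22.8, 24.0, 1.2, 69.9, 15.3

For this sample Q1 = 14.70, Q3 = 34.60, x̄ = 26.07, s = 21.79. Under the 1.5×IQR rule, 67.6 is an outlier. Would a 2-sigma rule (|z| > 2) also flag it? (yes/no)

no

z = (67.6 − 26.07) / 21.79 = 1.91.
|z| = 1.91 ≤ 2.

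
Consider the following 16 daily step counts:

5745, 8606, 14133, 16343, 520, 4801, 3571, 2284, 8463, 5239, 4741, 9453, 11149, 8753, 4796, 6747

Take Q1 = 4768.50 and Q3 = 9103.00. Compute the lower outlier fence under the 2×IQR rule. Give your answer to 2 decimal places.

IQR = Q3 − Q1 = 9103.00 − 4768.50 = 4334.50.
Lower fence = Q1 − 2·IQR = 4768.50 − 8669.00 = -3900.50.
Upper fence = Q3 + 2·IQR = 9103.00 + 8669.00 = 17772.00.

-3900.50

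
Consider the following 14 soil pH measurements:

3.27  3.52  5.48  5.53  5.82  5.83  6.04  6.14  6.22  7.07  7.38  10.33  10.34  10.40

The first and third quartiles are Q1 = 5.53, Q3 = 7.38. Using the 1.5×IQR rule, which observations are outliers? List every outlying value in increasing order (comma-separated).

IQR = Q3 − Q1 = 7.38 − 5.53 = 1.85.
Lower fence = Q1 − 1.5·IQR = 5.53 − 2.775 = 2.755.
Upper fence = Q3 + 1.5·IQR = 7.38 + 2.775 = 10.155.
10.33 > 10.155 → outlier.
10.34 > 10.155 → outlier.
10.40 > 10.155 → outlier.
All remaining values lie within [2.755, 10.155].

10.33, 10.34, 10.40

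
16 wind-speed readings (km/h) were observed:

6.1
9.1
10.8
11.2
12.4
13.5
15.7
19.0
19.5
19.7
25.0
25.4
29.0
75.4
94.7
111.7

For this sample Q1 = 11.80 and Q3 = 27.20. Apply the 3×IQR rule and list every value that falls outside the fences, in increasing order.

75.4, 94.7, 111.7

IQR = Q3 − Q1 = 27.20 − 11.80 = 15.40.
Lower fence = Q1 − 3·IQR = 11.80 − 46.20 = -34.40.
Upper fence = Q3 + 3·IQR = 27.20 + 46.20 = 73.40.
75.4 > 73.40 → outlier.
94.7 > 73.40 → outlier.
111.7 > 73.40 → outlier.
All remaining values lie within [-34.40, 73.40].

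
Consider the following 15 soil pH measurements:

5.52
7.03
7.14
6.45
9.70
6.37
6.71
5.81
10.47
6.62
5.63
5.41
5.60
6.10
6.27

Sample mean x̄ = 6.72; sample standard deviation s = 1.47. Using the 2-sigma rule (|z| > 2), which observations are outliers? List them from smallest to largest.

9.70, 10.47

Cutoffs at x̄ ± 2s: 6.72 ± 2·1.47 = [3.78, 9.66].
9.70: z = 2.03, |z| > 2 → outlier.
10.47: z = 2.55, |z| > 2 → outlier.
Every other value lies within [3.78, 9.66].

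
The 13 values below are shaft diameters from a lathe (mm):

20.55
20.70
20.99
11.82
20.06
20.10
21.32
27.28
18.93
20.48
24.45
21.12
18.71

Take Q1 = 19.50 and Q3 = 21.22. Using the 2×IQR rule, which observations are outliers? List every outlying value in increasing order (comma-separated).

11.82, 27.28

IQR = Q3 − Q1 = 21.22 − 19.50 = 1.72.
Lower fence = Q1 − 2·IQR = 19.50 − 3.44 = 16.06.
Upper fence = Q3 + 2·IQR = 21.22 + 3.44 = 24.66.
11.82 < 16.06 → outlier.
27.28 > 24.66 → outlier.
All remaining values lie within [16.06, 24.66].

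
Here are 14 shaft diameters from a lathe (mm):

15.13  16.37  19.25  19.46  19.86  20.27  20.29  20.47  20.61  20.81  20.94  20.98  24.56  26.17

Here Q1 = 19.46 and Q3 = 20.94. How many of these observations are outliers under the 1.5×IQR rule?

4

IQR = 1.48; fences at 19.46 − 2.22 = 17.24 and 20.94 + 2.22 = 23.16.
Outside the cutoffs: 15.13, 16.37, 24.56, 26.17.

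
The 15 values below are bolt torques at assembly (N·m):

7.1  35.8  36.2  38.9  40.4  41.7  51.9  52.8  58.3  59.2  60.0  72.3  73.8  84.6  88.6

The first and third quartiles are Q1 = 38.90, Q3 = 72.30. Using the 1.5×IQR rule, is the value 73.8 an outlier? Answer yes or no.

IQR = Q3 − Q1 = 72.30 − 38.90 = 33.40.
Lower fence = Q1 − 1.5·IQR = 38.90 − 50.10 = -11.20.
Upper fence = Q3 + 1.5·IQR = 72.30 + 50.10 = 122.40.
73.8 lies within [-11.20, 122.40].

no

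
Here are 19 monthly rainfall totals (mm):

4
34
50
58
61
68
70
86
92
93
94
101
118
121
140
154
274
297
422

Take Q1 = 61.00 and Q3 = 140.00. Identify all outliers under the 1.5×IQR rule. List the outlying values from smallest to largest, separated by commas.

274, 297, 422

IQR = Q3 − Q1 = 140.00 − 61.00 = 79.00.
Lower fence = Q1 − 1.5·IQR = 61.00 − 118.50 = -57.50.
Upper fence = Q3 + 1.5·IQR = 140.00 + 118.50 = 258.50.
274 > 258.50 → outlier.
297 > 258.50 → outlier.
422 > 258.50 → outlier.
All remaining values lie within [-57.50, 258.50].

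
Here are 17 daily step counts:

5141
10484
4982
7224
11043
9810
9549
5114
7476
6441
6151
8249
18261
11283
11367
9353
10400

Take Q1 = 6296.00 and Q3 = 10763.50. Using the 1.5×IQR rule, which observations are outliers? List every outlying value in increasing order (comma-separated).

18261

IQR = Q3 − Q1 = 10763.50 − 6296.00 = 4467.50.
Lower fence = Q1 − 1.5·IQR = 6296.00 − 6701.25 = -405.25.
Upper fence = Q3 + 1.5·IQR = 10763.50 + 6701.25 = 17464.75.
18261 > 17464.75 → outlier.
All remaining values lie within [-405.25, 17464.75].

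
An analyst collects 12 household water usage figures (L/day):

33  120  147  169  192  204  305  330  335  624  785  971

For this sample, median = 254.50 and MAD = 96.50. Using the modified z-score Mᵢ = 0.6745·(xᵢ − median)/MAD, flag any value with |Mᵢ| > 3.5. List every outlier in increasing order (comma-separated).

785, 971

|Mᵢ| > 3.5 ⇔ |xᵢ − 254.50| > 3.5·96.50/0.6745 = 500.74.
So outliers lie outside [-246.24, 755.24].
785: M = 3.71 → outlier.
971: M = 5.01 → outlier.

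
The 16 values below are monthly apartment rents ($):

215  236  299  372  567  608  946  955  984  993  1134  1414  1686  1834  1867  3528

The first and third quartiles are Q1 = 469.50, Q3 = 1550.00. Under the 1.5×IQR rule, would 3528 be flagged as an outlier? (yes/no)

IQR = Q3 − Q1 = 1550.00 − 469.50 = 1080.50.
Lower fence = Q1 − 1.5·IQR = 469.50 − 1620.75 = -1151.25.
Upper fence = Q3 + 1.5·IQR = 1550.00 + 1620.75 = 3170.75.
3528 lies above the upper fence.

yes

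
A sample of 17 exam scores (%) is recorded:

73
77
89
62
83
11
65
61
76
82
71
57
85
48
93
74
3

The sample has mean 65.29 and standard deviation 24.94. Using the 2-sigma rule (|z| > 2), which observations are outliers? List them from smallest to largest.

3, 11

Cutoffs at x̄ ± 2s: 65.29 ± 2·24.94 = [15.41, 115.17].
3: z = -2.50, |z| > 2 → outlier.
11: z = -2.18, |z| > 2 → outlier.
Every other value lies within [15.41, 115.17].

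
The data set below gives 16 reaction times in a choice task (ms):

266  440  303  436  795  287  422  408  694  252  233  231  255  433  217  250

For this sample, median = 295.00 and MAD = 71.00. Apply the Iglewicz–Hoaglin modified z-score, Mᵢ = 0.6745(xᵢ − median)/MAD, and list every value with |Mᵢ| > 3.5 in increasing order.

694, 795

|Mᵢ| > 3.5 ⇔ |xᵢ − 295.00| > 3.5·71.00/0.6745 = 368.42.
So outliers lie outside [-73.42, 663.42].
694: M = 3.79 → outlier.
795: M = 4.75 → outlier.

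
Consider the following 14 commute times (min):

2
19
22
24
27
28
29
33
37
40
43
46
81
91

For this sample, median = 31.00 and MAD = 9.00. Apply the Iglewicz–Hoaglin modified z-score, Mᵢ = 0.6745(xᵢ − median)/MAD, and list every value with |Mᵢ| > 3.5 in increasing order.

|Mᵢ| > 3.5 ⇔ |xᵢ − 31.00| > 3.5·9.00/0.6745 = 46.70.
So outliers lie outside [-15.70, 77.70].
81: M = 3.75 → outlier.
91: M = 4.50 → outlier.

81, 91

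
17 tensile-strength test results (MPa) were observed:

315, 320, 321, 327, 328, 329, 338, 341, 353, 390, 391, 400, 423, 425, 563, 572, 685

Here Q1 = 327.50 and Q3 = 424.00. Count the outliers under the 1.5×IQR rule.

2

IQR = 96.50; fences at 327.50 − 144.75 = 182.75 and 424.00 + 144.75 = 568.75.
Outside the cutoffs: 572, 685.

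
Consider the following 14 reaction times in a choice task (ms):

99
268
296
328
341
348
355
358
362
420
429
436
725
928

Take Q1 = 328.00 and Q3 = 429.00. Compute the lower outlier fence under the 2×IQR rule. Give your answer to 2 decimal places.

IQR = Q3 − Q1 = 429.00 − 328.00 = 101.00.
Lower fence = Q1 − 2·IQR = 328.00 − 202.00 = 126.00.
Upper fence = Q3 + 2·IQR = 429.00 + 202.00 = 631.00.

126.00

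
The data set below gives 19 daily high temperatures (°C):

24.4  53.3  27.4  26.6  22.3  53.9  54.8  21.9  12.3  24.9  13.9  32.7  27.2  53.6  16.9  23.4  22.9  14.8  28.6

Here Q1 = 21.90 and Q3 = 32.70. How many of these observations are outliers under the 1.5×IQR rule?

4

IQR = 10.80; fences at 21.90 − 16.20 = 5.70 and 32.70 + 16.20 = 48.90.
Outside the cutoffs: 53.3, 53.6, 53.9, 54.8.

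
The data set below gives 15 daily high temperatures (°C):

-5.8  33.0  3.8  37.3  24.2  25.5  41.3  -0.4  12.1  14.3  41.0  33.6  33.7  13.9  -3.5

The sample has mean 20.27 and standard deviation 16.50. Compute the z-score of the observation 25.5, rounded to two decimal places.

0.32

z = (25.5 − 20.27) / 16.50 = 0.32.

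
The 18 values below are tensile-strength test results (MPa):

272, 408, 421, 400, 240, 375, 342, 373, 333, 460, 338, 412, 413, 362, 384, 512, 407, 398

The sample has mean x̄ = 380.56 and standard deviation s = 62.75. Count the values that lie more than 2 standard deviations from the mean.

Cutoffs: x̄ ± 2s = [255.06, 506.06].
Outside the cutoffs: 240, 512.

2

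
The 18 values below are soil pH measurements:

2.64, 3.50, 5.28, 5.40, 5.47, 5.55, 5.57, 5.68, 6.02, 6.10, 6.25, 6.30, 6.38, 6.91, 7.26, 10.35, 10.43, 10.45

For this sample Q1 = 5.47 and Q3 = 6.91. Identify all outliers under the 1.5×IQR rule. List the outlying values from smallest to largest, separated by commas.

IQR = Q3 − Q1 = 6.91 − 5.47 = 1.44.
Lower fence = Q1 − 1.5·IQR = 5.47 − 2.16 = 3.31.
Upper fence = Q3 + 1.5·IQR = 6.91 + 2.16 = 9.07.
2.64 < 3.31 → outlier.
10.35 > 9.07 → outlier.
10.43 > 9.07 → outlier.
10.45 > 9.07 → outlier.
All remaining values lie within [3.31, 9.07].

2.64, 10.35, 10.43, 10.45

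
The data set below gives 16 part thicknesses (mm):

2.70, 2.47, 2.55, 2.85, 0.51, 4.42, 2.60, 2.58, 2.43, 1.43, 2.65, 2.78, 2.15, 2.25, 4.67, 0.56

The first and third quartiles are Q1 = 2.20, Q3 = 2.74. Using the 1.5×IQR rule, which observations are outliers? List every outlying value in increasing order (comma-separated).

0.51, 0.56, 4.42, 4.67

IQR = Q3 − Q1 = 2.74 − 2.20 = 0.54.
Lower fence = Q1 − 1.5·IQR = 2.20 − 0.81 = 1.39.
Upper fence = Q3 + 1.5·IQR = 2.74 + 0.81 = 3.55.
0.51 < 1.39 → outlier.
0.56 < 1.39 → outlier.
4.42 > 3.55 → outlier.
4.67 > 3.55 → outlier.
All remaining values lie within [1.39, 3.55].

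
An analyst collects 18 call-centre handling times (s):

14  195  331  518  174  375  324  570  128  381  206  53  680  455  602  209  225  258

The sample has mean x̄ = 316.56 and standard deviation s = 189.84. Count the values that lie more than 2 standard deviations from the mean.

0

Cutoffs: x̄ ± 2s = [-63.12, 696.24].
Every value lies within the cutoffs.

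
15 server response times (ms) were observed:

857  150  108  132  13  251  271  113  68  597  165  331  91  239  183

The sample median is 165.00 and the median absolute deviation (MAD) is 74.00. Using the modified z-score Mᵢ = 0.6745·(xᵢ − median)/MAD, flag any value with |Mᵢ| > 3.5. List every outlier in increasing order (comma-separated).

597, 857

|Mᵢ| > 3.5 ⇔ |xᵢ − 165.00| > 3.5·74.00/0.6745 = 383.99.
So outliers lie outside [-218.99, 548.99].
597: M = 3.94 → outlier.
857: M = 6.31 → outlier.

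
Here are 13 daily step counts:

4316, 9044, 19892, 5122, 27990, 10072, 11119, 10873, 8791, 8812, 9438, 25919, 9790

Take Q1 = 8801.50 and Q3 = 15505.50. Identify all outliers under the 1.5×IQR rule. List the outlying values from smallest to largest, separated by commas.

IQR = Q3 − Q1 = 15505.50 − 8801.50 = 6704.00.
Lower fence = Q1 − 1.5·IQR = 8801.50 − 10056.00 = -1254.50.
Upper fence = Q3 + 1.5·IQR = 15505.50 + 10056.00 = 25561.50.
25919 > 25561.50 → outlier.
27990 > 25561.50 → outlier.
All remaining values lie within [-1254.50, 25561.50].

25919, 27990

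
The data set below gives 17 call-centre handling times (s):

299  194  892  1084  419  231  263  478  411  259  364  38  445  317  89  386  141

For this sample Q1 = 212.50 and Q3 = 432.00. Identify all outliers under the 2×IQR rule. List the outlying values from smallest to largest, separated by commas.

892, 1084

IQR = Q3 − Q1 = 432.00 − 212.50 = 219.50.
Lower fence = Q1 − 2·IQR = 212.50 − 439.00 = -226.50.
Upper fence = Q3 + 2·IQR = 432.00 + 439.00 = 871.00.
892 > 871.00 → outlier.
1084 > 871.00 → outlier.
All remaining values lie within [-226.50, 871.00].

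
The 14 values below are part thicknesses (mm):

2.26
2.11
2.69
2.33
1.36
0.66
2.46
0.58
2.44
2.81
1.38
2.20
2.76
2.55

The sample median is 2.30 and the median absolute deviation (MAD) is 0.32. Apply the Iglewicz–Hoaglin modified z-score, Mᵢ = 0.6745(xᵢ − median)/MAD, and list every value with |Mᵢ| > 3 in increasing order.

|Mᵢ| > 3 ⇔ |xᵢ − 2.30| > 3·0.32/0.6745 = 1.42.
So outliers lie outside [0.88, 3.72].
0.58: M = -3.63 → outlier.
0.66: M = -3.46 → outlier.

0.58, 0.66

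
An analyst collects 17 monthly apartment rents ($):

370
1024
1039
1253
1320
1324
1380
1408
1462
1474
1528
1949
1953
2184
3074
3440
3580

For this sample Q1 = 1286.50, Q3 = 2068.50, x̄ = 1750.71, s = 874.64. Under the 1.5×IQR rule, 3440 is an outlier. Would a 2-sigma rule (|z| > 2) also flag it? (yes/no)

z = (3440 − 1750.71) / 874.64 = 1.93.
|z| = 1.93 ≤ 2.

no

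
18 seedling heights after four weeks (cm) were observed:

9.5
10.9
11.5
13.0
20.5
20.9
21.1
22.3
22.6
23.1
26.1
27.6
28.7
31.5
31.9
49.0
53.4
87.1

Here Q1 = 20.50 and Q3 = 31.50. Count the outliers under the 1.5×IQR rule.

3

IQR = 11.00; fences at 20.50 − 16.50 = 4.00 and 31.50 + 16.50 = 48.00.
Outside the cutoffs: 49.0, 53.4, 87.1.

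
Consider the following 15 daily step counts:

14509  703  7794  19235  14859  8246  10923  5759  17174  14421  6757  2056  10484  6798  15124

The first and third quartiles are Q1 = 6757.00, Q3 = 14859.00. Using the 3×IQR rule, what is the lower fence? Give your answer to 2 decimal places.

IQR = Q3 − Q1 = 14859.00 − 6757.00 = 8102.00.
Lower fence = Q1 − 3·IQR = 6757.00 − 24306.00 = -17549.00.
Upper fence = Q3 + 3·IQR = 14859.00 + 24306.00 = 39165.00.

-17549.00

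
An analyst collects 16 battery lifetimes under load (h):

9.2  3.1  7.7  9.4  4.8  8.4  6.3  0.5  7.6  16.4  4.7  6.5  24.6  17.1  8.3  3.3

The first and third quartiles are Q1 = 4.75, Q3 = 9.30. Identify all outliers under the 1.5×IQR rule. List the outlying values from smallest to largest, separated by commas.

16.4, 17.1, 24.6

IQR = Q3 − Q1 = 9.30 − 4.75 = 4.55.
Lower fence = Q1 − 1.5·IQR = 4.75 − 6.825 = -2.075.
Upper fence = Q3 + 1.5·IQR = 9.30 + 6.825 = 16.125.
16.4 > 16.125 → outlier.
17.1 > 16.125 → outlier.
24.6 > 16.125 → outlier.
All remaining values lie within [-2.075, 16.125].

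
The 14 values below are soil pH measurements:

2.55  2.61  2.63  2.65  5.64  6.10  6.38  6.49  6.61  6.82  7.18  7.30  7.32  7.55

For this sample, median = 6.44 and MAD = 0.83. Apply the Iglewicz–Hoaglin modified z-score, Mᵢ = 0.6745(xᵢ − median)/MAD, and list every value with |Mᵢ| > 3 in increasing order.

2.55, 2.61, 2.63, 2.65

|Mᵢ| > 3 ⇔ |xᵢ − 6.44| > 3·0.83/0.6745 = 3.69.
So outliers lie outside [2.75, 10.13].
2.55: M = -3.16 → outlier.
2.61: M = -3.11 → outlier.
2.63: M = -3.10 → outlier.
2.65: M = -3.08 → outlier.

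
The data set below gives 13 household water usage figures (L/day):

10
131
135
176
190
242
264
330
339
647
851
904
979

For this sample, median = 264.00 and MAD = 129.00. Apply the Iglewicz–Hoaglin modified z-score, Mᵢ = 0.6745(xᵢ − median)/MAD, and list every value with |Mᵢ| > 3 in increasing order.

851, 904, 979

|Mᵢ| > 3 ⇔ |xᵢ − 264.00| > 3·129.00/0.6745 = 573.76.
So outliers lie outside [-309.76, 837.76].
851: M = 3.07 → outlier.
904: M = 3.35 → outlier.
979: M = 3.74 → outlier.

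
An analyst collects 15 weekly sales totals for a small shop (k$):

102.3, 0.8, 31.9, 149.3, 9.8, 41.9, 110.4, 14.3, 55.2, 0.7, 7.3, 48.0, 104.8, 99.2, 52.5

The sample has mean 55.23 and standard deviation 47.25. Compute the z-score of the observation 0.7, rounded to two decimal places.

-1.15

z = (0.7 − 55.23) / 47.25 = -1.15.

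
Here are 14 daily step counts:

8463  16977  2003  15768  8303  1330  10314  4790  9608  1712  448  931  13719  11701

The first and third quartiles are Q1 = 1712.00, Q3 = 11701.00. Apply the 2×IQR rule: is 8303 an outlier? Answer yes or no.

no

IQR = Q3 − Q1 = 11701.00 − 1712.00 = 9989.00.
Lower fence = Q1 − 2·IQR = 1712.00 − 19978.00 = -18266.00.
Upper fence = Q3 + 2·IQR = 11701.00 + 19978.00 = 31679.00.
8303 lies within [-18266.00, 31679.00].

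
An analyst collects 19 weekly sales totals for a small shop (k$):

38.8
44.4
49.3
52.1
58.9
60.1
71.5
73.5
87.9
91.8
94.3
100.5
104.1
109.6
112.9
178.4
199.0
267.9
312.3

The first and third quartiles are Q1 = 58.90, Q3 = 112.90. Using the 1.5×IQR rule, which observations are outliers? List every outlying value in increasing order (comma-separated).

IQR = Q3 − Q1 = 112.90 − 58.90 = 54.00.
Lower fence = Q1 − 1.5·IQR = 58.90 − 81.00 = -22.10.
Upper fence = Q3 + 1.5·IQR = 112.90 + 81.00 = 193.90.
199.0 > 193.90 → outlier.
267.9 > 193.90 → outlier.
312.3 > 193.90 → outlier.
All remaining values lie within [-22.10, 193.90].

199.0, 267.9, 312.3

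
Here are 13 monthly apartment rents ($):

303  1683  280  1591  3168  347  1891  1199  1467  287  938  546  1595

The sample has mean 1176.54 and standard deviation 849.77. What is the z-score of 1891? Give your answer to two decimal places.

0.84

z = (1891 − 1176.54) / 849.77 = 0.84.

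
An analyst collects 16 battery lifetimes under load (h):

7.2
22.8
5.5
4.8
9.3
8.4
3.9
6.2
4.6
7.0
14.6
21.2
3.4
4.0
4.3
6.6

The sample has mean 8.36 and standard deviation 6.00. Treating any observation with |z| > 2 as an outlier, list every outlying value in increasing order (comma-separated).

Cutoffs at x̄ ± 2s: 8.36 ± 2·6.00 = [-3.64, 20.36].
21.2: z = 2.14, |z| > 2 → outlier.
22.8: z = 2.41, |z| > 2 → outlier.
Every other value lies within [-3.64, 20.36].

21.2, 22.8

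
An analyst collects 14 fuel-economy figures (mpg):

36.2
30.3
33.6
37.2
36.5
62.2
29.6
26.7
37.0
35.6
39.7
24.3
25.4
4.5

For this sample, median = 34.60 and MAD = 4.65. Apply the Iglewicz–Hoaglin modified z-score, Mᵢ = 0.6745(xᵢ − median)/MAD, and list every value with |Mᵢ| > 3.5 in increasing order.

4.5, 62.2

|Mᵢ| > 3.5 ⇔ |xᵢ − 34.60| > 3.5·4.65/0.6745 = 24.13.
So outliers lie outside [10.47, 58.73].
4.5: M = -4.37 → outlier.
62.2: M = 4.00 → outlier.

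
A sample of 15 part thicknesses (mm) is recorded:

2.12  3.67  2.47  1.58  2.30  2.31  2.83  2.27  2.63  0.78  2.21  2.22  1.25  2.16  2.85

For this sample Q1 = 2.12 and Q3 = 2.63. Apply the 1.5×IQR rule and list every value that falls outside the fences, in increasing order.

0.78, 1.25, 3.67

IQR = Q3 − Q1 = 2.63 − 2.12 = 0.51.
Lower fence = Q1 − 1.5·IQR = 2.12 − 0.765 = 1.355.
Upper fence = Q3 + 1.5·IQR = 2.63 + 0.765 = 3.395.
0.78 < 1.355 → outlier.
1.25 < 1.355 → outlier.
3.67 > 3.395 → outlier.
All remaining values lie within [1.355, 3.395].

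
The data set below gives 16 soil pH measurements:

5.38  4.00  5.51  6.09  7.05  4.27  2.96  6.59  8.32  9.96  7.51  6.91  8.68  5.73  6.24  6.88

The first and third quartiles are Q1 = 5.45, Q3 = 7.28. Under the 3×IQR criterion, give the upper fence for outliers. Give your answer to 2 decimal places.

12.77

IQR = Q3 − Q1 = 7.28 − 5.45 = 1.83.
Lower fence = Q1 − 3·IQR = 5.45 − 5.49 = -0.04.
Upper fence = Q3 + 3·IQR = 7.28 + 5.49 = 12.77.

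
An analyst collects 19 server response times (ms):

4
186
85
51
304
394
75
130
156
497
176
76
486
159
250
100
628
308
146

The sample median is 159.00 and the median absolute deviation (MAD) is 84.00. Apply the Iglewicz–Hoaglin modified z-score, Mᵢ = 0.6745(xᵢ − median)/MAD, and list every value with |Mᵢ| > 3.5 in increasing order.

|Mᵢ| > 3.5 ⇔ |xᵢ − 159.00| > 3.5·84.00/0.6745 = 435.88.
So outliers lie outside [-276.88, 594.88].
628: M = 3.77 → outlier.

628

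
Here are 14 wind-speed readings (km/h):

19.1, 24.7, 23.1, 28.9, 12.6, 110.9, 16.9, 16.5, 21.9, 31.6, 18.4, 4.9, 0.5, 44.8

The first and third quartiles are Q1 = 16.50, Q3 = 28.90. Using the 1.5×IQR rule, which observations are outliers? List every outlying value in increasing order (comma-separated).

110.9

IQR = Q3 − Q1 = 28.90 − 16.50 = 12.40.
Lower fence = Q1 − 1.5·IQR = 16.50 − 18.60 = -2.10.
Upper fence = Q3 + 1.5·IQR = 28.90 + 18.60 = 47.50.
110.9 > 47.50 → outlier.
All remaining values lie within [-2.10, 47.50].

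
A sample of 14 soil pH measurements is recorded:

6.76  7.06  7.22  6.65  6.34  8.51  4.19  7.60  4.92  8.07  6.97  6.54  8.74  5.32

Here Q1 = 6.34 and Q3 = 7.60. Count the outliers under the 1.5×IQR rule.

1

IQR = 1.26; fences at 6.34 − 1.89 = 4.45 and 7.60 + 1.89 = 9.49.
Outside the cutoffs: 4.19.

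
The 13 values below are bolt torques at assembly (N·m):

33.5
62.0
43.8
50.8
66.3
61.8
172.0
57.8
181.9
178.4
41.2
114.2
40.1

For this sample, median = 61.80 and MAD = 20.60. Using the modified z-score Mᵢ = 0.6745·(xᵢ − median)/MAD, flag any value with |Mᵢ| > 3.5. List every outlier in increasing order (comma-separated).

|Mᵢ| > 3.5 ⇔ |xᵢ − 61.80| > 3.5·20.60/0.6745 = 106.89.
So outliers lie outside [-45.09, 168.69].
172.0: M = 3.61 → outlier.
178.4: M = 3.82 → outlier.
181.9: M = 3.93 → outlier.

172.0, 178.4, 181.9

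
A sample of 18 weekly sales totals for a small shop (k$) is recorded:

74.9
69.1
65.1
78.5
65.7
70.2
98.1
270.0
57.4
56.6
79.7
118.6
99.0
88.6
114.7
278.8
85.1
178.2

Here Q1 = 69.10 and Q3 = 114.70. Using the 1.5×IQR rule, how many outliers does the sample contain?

IQR = 45.60; fences at 69.10 − 68.40 = 0.70 and 114.70 + 68.40 = 183.10.
Outside the cutoffs: 270.0, 278.8.

2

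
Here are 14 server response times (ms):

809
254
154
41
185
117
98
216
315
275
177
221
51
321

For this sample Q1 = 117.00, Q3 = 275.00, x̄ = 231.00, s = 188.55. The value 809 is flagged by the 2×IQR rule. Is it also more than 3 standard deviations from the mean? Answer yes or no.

z = (809 − 231.00) / 188.55 = 3.07.
|z| = 3.07 > 3.

yes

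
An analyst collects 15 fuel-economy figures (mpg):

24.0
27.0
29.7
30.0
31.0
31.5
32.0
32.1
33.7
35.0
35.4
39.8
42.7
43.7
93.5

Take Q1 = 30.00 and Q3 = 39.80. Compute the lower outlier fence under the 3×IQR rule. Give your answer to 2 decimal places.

IQR = Q3 − Q1 = 39.80 − 30.00 = 9.80.
Lower fence = Q1 − 3·IQR = 30.00 − 29.40 = 0.60.
Upper fence = Q3 + 3·IQR = 39.80 + 29.40 = 69.20.

0.60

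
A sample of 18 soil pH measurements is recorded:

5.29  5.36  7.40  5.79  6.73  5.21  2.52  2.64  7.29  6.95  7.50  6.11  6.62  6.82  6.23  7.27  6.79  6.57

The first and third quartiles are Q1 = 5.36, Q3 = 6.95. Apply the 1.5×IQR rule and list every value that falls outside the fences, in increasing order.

IQR = Q3 − Q1 = 6.95 − 5.36 = 1.59.
Lower fence = Q1 − 1.5·IQR = 5.36 − 2.385 = 2.975.
Upper fence = Q3 + 1.5·IQR = 6.95 + 2.385 = 9.335.
2.52 < 2.975 → outlier.
2.64 < 2.975 → outlier.
All remaining values lie within [2.975, 9.335].

2.52, 2.64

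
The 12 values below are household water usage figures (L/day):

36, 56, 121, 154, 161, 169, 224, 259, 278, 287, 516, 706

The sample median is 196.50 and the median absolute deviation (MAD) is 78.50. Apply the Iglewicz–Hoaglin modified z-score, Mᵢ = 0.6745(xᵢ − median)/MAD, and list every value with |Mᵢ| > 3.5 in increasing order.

|Mᵢ| > 3.5 ⇔ |xᵢ − 196.50| > 3.5·78.50/0.6745 = 407.34.
So outliers lie outside [-210.84, 603.84].
706: M = 4.38 → outlier.

706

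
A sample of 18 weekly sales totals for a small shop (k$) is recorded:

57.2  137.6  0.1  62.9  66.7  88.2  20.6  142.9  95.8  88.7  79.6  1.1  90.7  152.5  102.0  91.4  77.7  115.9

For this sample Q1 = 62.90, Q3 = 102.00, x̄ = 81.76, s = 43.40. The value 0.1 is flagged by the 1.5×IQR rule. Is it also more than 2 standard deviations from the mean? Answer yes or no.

no

z = (0.1 − 81.76) / 43.40 = -1.88.
|z| = 1.88 ≤ 2.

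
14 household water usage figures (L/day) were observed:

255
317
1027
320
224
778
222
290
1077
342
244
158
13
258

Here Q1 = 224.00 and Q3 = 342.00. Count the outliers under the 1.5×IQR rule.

IQR = 118.00; fences at 224.00 − 177.00 = 47.00 and 342.00 + 177.00 = 519.00.
Outside the cutoffs: 13, 778, 1027, 1077.

4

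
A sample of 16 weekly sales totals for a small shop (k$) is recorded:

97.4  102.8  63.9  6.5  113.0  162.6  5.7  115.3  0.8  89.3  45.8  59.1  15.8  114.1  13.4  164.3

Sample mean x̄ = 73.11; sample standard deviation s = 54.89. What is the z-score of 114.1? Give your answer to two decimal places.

0.75

z = (114.1 − 73.11) / 54.89 = 0.75.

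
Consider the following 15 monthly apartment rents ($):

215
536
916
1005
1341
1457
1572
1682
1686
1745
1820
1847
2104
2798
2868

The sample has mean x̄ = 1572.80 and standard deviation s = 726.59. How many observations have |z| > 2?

0

Cutoffs: x̄ ± 2s = [119.62, 3025.98].
Every value lies within the cutoffs.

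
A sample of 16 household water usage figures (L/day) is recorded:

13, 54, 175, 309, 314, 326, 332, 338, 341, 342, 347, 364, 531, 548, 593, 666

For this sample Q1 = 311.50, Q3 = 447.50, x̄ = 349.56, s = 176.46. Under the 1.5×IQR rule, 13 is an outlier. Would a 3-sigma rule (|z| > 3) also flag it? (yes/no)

z = (13 − 349.56) / 176.46 = -1.91.
|z| = 1.91 ≤ 3.

no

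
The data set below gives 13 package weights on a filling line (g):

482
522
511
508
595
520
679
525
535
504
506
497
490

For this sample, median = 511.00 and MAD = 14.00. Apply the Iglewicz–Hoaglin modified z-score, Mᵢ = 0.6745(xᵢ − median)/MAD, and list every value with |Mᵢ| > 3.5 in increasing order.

595, 679

|Mᵢ| > 3.5 ⇔ |xᵢ − 511.00| > 3.5·14.00/0.6745 = 72.65.
So outliers lie outside [438.35, 583.65].
595: M = 4.05 → outlier.
679: M = 8.09 → outlier.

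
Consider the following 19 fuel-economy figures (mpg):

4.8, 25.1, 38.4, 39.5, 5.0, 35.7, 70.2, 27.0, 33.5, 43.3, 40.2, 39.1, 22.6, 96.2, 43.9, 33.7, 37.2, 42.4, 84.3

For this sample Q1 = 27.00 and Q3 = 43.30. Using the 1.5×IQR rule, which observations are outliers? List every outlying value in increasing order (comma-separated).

70.2, 84.3, 96.2

IQR = Q3 − Q1 = 43.30 − 27.00 = 16.30.
Lower fence = Q1 − 1.5·IQR = 27.00 − 24.45 = 2.55.
Upper fence = Q3 + 1.5·IQR = 43.30 + 24.45 = 67.75.
70.2 > 67.75 → outlier.
84.3 > 67.75 → outlier.
96.2 > 67.75 → outlier.
All remaining values lie within [2.55, 67.75].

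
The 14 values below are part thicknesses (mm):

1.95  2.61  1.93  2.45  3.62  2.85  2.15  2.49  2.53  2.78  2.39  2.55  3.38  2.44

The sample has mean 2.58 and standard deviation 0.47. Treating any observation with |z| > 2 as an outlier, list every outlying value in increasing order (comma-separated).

Cutoffs at x̄ ± 2s: 2.58 ± 2·0.47 = [1.64, 3.52].
3.62: z = 2.21, |z| > 2 → outlier.
Every other value lies within [1.64, 3.52].

3.62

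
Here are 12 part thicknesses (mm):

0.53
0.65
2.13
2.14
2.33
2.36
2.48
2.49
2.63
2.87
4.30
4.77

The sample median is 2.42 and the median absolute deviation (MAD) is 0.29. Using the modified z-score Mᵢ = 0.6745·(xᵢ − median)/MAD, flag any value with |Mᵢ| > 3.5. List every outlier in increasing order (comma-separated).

0.53, 0.65, 4.30, 4.77

|Mᵢ| > 3.5 ⇔ |xᵢ − 2.42| > 3.5·0.29/0.6745 = 1.50.
So outliers lie outside [0.92, 3.92].
0.53: M = -4.40 → outlier.
0.65: M = -4.12 → outlier.
4.30: M = 4.37 → outlier.
4.77: M = 5.47 → outlier.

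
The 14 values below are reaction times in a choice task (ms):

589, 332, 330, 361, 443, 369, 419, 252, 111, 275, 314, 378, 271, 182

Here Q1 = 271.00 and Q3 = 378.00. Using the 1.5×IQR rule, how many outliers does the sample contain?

IQR = 107.00; fences at 271.00 − 160.50 = 110.50 and 378.00 + 160.50 = 538.50.
Outside the cutoffs: 589.

1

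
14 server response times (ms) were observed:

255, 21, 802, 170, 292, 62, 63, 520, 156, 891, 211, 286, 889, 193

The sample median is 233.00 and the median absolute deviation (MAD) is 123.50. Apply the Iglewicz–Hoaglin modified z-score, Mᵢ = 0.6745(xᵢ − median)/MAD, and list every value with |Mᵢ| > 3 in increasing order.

802, 889, 891

|Mᵢ| > 3 ⇔ |xᵢ − 233.00| > 3·123.50/0.6745 = 549.30.
So outliers lie outside [-316.30, 782.30].
802: M = 3.11 → outlier.
889: M = 3.58 → outlier.
891: M = 3.59 → outlier.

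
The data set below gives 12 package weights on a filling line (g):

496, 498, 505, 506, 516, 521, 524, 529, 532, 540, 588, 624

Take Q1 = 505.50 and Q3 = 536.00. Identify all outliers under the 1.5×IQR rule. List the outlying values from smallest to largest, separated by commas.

IQR = Q3 − Q1 = 536.00 − 505.50 = 30.50.
Lower fence = Q1 − 1.5·IQR = 505.50 − 45.75 = 459.75.
Upper fence = Q3 + 1.5·IQR = 536.00 + 45.75 = 581.75.
588 > 581.75 → outlier.
624 > 581.75 → outlier.
All remaining values lie within [459.75, 581.75].

588, 624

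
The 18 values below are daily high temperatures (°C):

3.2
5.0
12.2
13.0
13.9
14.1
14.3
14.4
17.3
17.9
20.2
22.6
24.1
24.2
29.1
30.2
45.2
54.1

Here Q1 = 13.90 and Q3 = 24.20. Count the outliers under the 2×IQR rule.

IQR = 10.30; fences at 13.90 − 20.60 = -6.70 and 24.20 + 20.60 = 44.80.
Outside the cutoffs: 45.2, 54.1.

2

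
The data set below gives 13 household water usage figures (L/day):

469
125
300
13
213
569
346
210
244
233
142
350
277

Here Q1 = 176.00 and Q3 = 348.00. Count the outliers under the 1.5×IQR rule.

0

IQR = 172.00; fences at 176.00 − 258.00 = -82.00 and 348.00 + 258.00 = 606.00.
Every value lies within the cutoffs.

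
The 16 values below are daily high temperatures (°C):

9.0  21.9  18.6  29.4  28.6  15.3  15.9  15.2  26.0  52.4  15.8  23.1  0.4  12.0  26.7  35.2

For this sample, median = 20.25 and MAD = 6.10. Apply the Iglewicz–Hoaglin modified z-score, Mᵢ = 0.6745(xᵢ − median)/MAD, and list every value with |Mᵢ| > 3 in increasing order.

|Mᵢ| > 3 ⇔ |xᵢ − 20.25| > 3·6.10/0.6745 = 27.13.
So outliers lie outside [-6.88, 47.38].
52.4: M = 3.55 → outlier.

52.4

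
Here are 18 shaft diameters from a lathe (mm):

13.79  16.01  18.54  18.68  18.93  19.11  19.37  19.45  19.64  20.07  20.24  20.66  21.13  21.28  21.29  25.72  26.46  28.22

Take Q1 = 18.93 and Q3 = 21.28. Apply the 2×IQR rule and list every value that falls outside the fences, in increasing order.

13.79, 26.46, 28.22

IQR = Q3 − Q1 = 21.28 − 18.93 = 2.35.
Lower fence = Q1 − 2·IQR = 18.93 − 4.70 = 14.23.
Upper fence = Q3 + 2·IQR = 21.28 + 4.70 = 25.98.
13.79 < 14.23 → outlier.
26.46 > 25.98 → outlier.
28.22 > 25.98 → outlier.
All remaining values lie within [14.23, 25.98].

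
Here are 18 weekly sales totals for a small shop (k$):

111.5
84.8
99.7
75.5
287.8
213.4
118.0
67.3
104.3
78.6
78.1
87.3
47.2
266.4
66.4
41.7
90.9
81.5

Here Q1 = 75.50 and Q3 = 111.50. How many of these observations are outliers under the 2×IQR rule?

3

IQR = 36.00; fences at 75.50 − 72.00 = 3.50 and 111.50 + 72.00 = 183.50.
Outside the cutoffs: 213.4, 266.4, 287.8.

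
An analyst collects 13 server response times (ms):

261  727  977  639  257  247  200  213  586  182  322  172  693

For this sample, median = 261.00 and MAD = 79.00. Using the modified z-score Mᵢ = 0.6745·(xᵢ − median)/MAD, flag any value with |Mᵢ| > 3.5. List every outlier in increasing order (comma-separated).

|Mᵢ| > 3.5 ⇔ |xᵢ − 261.00| > 3.5·79.00/0.6745 = 409.93.
So outliers lie outside [-148.93, 670.93].
693: M = 3.69 → outlier.
727: M = 3.98 → outlier.
977: M = 6.11 → outlier.

693, 727, 977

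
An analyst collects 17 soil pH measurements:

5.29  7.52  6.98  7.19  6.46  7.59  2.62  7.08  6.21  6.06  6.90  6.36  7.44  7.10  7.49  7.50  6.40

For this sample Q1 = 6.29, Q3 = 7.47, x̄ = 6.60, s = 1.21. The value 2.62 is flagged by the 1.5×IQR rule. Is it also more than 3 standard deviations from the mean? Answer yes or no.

yes

z = (2.62 − 6.60) / 1.21 = -3.29.
|z| = 3.29 > 3.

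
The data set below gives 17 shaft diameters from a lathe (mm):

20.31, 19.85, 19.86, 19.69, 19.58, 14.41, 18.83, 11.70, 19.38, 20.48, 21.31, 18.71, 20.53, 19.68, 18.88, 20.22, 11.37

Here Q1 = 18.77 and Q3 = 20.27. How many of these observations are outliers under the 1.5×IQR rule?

3

IQR = 1.50; fences at 18.77 − 2.25 = 16.52 and 20.27 + 2.25 = 22.52.
Outside the cutoffs: 11.37, 11.70, 14.41.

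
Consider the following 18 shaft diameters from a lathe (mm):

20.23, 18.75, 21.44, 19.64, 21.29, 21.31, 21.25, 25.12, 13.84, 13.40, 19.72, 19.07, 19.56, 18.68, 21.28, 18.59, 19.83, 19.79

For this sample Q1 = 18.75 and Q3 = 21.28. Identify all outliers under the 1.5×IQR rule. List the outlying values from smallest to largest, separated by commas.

13.40, 13.84, 25.12

IQR = Q3 − Q1 = 21.28 − 18.75 = 2.53.
Lower fence = Q1 − 1.5·IQR = 18.75 − 3.795 = 14.955.
Upper fence = Q3 + 1.5·IQR = 21.28 + 3.795 = 25.075.
13.40 < 14.955 → outlier.
13.84 < 14.955 → outlier.
25.12 > 25.075 → outlier.
All remaining values lie within [14.955, 25.075].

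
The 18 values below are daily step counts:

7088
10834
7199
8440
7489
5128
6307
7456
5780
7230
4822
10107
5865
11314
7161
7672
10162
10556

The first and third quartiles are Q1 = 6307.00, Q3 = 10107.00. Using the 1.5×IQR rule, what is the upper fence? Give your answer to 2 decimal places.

IQR = Q3 − Q1 = 10107.00 − 6307.00 = 3800.00.
Lower fence = Q1 − 1.5·IQR = 6307.00 − 5700.00 = 607.00.
Upper fence = Q3 + 1.5·IQR = 10107.00 + 5700.00 = 15807.00.

15807.00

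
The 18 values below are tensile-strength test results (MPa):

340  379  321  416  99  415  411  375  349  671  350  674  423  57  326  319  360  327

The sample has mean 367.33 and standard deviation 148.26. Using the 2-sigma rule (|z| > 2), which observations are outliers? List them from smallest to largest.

57, 671, 674

Cutoffs at x̄ ± 2s: 367.33 ± 2·148.26 = [70.81, 663.85].
57: z = -2.09, |z| > 2 → outlier.
671: z = 2.05, |z| > 2 → outlier.
674: z = 2.07, |z| > 2 → outlier.
Every other value lies within [70.81, 663.85].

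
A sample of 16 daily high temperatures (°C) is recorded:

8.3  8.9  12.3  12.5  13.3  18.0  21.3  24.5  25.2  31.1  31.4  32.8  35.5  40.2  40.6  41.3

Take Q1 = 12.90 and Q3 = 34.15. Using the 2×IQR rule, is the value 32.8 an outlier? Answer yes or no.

no

IQR = Q3 − Q1 = 34.15 − 12.90 = 21.25.
Lower fence = Q1 − 2·IQR = 12.90 − 42.50 = -29.60.
Upper fence = Q3 + 2·IQR = 34.15 + 42.50 = 76.65.
32.8 lies within [-29.60, 76.65].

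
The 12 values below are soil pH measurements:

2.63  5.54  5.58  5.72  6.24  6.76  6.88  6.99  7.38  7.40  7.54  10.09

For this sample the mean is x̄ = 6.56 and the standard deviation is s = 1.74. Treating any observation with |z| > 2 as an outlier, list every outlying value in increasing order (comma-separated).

Cutoffs at x̄ ± 2s: 6.56 ± 2·1.74 = [3.08, 10.04].
2.63: z = -2.26, |z| > 2 → outlier.
10.09: z = 2.03, |z| > 2 → outlier.
Every other value lies within [3.08, 10.04].

2.63, 10.09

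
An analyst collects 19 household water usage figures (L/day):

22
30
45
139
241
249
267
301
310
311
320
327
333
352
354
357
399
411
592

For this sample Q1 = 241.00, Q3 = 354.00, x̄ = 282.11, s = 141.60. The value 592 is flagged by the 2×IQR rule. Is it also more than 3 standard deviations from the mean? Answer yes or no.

z = (592 − 282.11) / 141.60 = 2.19.
|z| = 2.19 ≤ 3.

no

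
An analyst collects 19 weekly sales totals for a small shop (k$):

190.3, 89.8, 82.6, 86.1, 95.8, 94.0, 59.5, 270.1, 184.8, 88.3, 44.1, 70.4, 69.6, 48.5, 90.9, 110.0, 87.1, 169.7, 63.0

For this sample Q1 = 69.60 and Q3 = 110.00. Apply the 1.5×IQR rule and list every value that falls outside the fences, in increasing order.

IQR = Q3 − Q1 = 110.00 − 69.60 = 40.40.
Lower fence = Q1 − 1.5·IQR = 69.60 − 60.60 = 9.00.
Upper fence = Q3 + 1.5·IQR = 110.00 + 60.60 = 170.60.
184.8 > 170.60 → outlier.
190.3 > 170.60 → outlier.
270.1 > 170.60 → outlier.
All remaining values lie within [9.00, 170.60].

184.8, 190.3, 270.1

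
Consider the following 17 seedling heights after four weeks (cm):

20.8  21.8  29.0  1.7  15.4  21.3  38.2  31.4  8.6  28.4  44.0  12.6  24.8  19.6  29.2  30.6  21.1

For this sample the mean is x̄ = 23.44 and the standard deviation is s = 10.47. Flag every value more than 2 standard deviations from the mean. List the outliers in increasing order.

1.7

Cutoffs at x̄ ± 2s: 23.44 ± 2·10.47 = [2.50, 44.38].
1.7: z = -2.08, |z| > 2 → outlier.
Every other value lies within [2.50, 44.38].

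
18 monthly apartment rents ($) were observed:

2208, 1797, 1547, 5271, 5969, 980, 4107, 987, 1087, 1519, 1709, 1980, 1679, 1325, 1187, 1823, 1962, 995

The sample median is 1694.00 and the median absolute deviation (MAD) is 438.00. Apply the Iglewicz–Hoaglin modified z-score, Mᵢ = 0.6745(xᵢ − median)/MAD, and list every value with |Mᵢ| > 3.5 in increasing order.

4107, 5271, 5969

|Mᵢ| > 3.5 ⇔ |xᵢ − 1694.00| > 3.5·438.00/0.6745 = 2272.79.
So outliers lie outside [-578.79, 3966.79].
4107: M = 3.72 → outlier.
5271: M = 5.51 → outlier.
5969: M = 6.58 → outlier.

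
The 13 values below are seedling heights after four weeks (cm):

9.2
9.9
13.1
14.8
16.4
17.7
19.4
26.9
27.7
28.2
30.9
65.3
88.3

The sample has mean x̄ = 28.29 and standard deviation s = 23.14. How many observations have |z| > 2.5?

Cutoffs: x̄ ± 2.5s = [-29.56, 86.14].
Outside the cutoffs: 88.3.

1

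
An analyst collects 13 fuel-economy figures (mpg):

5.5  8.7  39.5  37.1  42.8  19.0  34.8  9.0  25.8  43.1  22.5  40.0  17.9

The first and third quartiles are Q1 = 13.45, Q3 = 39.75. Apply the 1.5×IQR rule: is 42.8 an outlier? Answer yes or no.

no

IQR = Q3 − Q1 = 39.75 − 13.45 = 26.30.
Lower fence = Q1 − 1.5·IQR = 13.45 − 39.45 = -26.00.
Upper fence = Q3 + 1.5·IQR = 39.75 + 39.45 = 79.20.
42.8 lies within [-26.00, 79.20].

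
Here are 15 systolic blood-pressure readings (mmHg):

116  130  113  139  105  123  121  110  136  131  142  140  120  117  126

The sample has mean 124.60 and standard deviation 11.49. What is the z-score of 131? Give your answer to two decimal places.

z = (131 − 124.60) / 11.49 = 0.56.

0.56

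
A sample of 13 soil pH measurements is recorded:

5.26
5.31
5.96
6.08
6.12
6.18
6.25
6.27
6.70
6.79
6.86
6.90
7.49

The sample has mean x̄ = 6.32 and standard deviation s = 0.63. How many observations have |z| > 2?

0

Cutoffs: x̄ ± 2s = [5.06, 7.58].
Every value lies within the cutoffs.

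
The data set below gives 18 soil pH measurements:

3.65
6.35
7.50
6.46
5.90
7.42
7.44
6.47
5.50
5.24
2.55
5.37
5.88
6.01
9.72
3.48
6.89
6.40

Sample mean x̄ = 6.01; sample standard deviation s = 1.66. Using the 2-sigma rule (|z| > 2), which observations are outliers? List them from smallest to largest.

Cutoffs at x̄ ± 2s: 6.01 ± 2·1.66 = [2.69, 9.33].
2.55: z = -2.08, |z| > 2 → outlier.
9.72: z = 2.23, |z| > 2 → outlier.
Every other value lies within [2.69, 9.33].

2.55, 9.72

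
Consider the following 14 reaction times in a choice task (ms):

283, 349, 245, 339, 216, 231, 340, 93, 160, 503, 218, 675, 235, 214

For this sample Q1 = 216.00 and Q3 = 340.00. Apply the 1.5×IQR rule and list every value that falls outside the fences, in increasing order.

IQR = Q3 − Q1 = 340.00 − 216.00 = 124.00.
Lower fence = Q1 − 1.5·IQR = 216.00 − 186.00 = 30.00.
Upper fence = Q3 + 1.5·IQR = 340.00 + 186.00 = 526.00.
675 > 526.00 → outlier.
All remaining values lie within [30.00, 526.00].

675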